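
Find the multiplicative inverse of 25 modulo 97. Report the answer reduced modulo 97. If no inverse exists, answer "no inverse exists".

Run Euclid on (97, 25):
97 = 3*25 + 22
25 = 1*22 + 3
22 = 7*3 + 1
3 = 3*1 + 0
Since gcd(25, 97) = 1, back-substitute to write 1 as a combination:
1 = 22 − 7·3
1 = −7·25 + 8·22
1 = 8·97 − 31·25
So 25·(-31) ≡ 1 (mod 97), and -31 ≡ 66 (mod 97).

66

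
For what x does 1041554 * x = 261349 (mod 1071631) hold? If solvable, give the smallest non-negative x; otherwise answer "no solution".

938047

First find gcd(1041554, 1071631):
1071631 = 1·1041554 + 30077
1041554 = 34·30077 + 18936
30077 = 1·18936 + 11141
18936 = 1·11141 + 7795
11141 = 1·7795 + 3346
7795 = 2·3346 + 1103
3346 = 3·1103 + 37
1103 = 29·37 + 30
37 = 1·30 + 7
30 = 4·7 + 2
7 = 3·2 + 1
2 = 2·1 + 0
gcd = 1, so a unique solution mod 1071631 exists.
Back-substitute for the Bézout coefficients:
1 = 7 − 3·2
1 = −3·30 + 13·7
1 = 13·37 − 16·30
1 = −16·1103 + 477·37
1 = 477·3346 − 1447·1103
1 = −1447·7795 + 3371·3346
1 = 3371·11141 − 4818·7795
1 = −4818·18936 + 8189·11141
1 = 8189·30077 − 13007·18936
1 = −13007·1041554 + 450427·30077
1 = 450427·1071631 − 463434·1041554
So 1041554·(-463434) ≡ 1 (mod 1071631), giving 1041554⁻¹ ≡ 608197.
x ≡ 1041554⁻¹·261349 ≡ 608197·261349 ≡ 938047 (mod 1071631).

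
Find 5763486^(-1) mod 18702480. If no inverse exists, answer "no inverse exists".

Euclidean algorithm on 18702480, 5763486:
18702480 = 3·5763486 + 1412022
5763486 = 4·1412022 + 115398
1412022 = 12·115398 + 27246
115398 = 4·27246 + 6414
27246 = 4·6414 + 1590
6414 = 4·1590 + 54
1590 = 29·54 + 24
54 = 2·24 + 6
24 = 4·6 + 0
The gcd is 6, not 1, hence no inverse exists.

no inverse exists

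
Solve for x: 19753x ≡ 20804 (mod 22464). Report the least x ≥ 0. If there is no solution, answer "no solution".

First find gcd(19753, 22464):
22464 = 1·19753 + 2711
19753 = 7·2711 + 776
2711 = 3·776 + 383
776 = 2·383 + 10
383 = 38·10 + 3
10 = 3·3 + 1
3 = 3·1 + 0
gcd = 1, so a unique solution mod 22464 exists.
Back-substitute for the Bézout coefficients:
1 = 10 − 3·3
1 = −3·383 + 115·10
1 = 115·776 − 233·383
1 = −233·2711 + 814·776
1 = 814·19753 − 5931·2711
1 = −5931·22464 + 6745·19753
So 19753·(6745) ≡ 1 (mod 22464), giving 19753⁻¹ ≡ 6745.
x ≡ 19753⁻¹·20804 ≡ 6745·20804 ≡ 12836 (mod 22464).

12836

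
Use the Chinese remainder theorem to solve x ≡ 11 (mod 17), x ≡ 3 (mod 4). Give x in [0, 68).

Write x = 11 + 17·k. Then 17·k ≡ 3 − 11 ≡ 0 (mod 4).
Need 17⁻¹ mod 4. Extended Euclid on (4, 1):
4 = 4*1 + 0
17⁻¹ ≡ 1 (mod 4), so k ≡ 1·0 ≡ 0 (mod 4).
x = 11 + 17·0 = 11.

11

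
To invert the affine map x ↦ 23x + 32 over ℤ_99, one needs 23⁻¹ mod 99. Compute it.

56

gcd(99, 23) by repeated division:
99 = 4*23 + 7
23 = 3*7 + 2
7 = 3*2 + 1
2 = 2*1 + 0
The gcd is 1. Working backward:
1 = 7 − 3·2
1 = −3·23 + 10·7
1 = 10·99 − 43·23
Thus 23·(-43) ≡ 1 (mod 99); reducing, -43 mod 99 = 56.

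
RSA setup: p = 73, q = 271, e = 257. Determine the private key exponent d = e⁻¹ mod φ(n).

φ(n) = (p−1)(q−1) = 72·270 = 19440.
Need d with 257·d ≡ 1 (mod 19440). Apply the extended Euclidean algorithm:
19440 = 75*257 + 165
257 = 1*165 + 92
165 = 1*92 + 73
92 = 1*73 + 19
73 = 3*19 + 16
19 = 1*16 + 3
16 = 5*3 + 1
3 = 3*1 + 0
Back-substitute:
1 = 16 − 5·3
1 = −5·19 + 6·16
1 = 6·73 − 23·19
1 = −23·92 + 29·73
1 = 29·165 − 52·92
1 = −52·257 + 81·165
1 = 81·19440 − 6127·257
So 257·(-6127) ≡ 1 (mod 19440), hence d ≡ -6127 ≡ 13313 (mod 19440).

13313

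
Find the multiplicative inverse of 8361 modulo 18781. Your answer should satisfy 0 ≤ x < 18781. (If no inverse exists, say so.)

5409

Extended Euclidean algorithm:
18781 = 2·8361 + 2059
8361 = 4·2059 + 125
2059 = 16·125 + 59
125 = 2·59 + 7
59 = 8·7 + 3
7 = 2·3 + 1
3 = 3·1 + 0
gcd = 1, so the inverse exists. Back-substitute:
1 = 7 − 2·3
1 = −2·59 + 17·7
1 = 17·125 − 36·59
1 = −36·2059 + 593·125
1 = 593·8361 − 2408·2059
1 = −2408·18781 + 5409·8361
So 8361·5409 ≡ 1 (mod 18781).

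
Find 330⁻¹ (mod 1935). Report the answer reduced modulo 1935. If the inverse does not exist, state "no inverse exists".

Compute gcd(330, 1935):
1935 = 5·330 + 285
330 = 1·285 + 45
285 = 6·45 + 15
45 = 3·15 + 0
Since gcd = 15 > 1, 330 is not a unit mod 1935.

no inverse exists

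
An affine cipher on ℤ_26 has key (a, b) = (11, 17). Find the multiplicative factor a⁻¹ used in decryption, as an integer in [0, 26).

Run Euclid on (26, 11):
26 = 2·11 + 4
11 = 2·4 + 3
4 = 1·3 + 1
3 = 3·1 + 0
Since gcd(11, 26) = 1, back-substitute to write 1 as a combination:
1 = 4 − 3
1 = −11 + 3·4
1 = 3·26 − 7·11
Hence 11⁻¹ ≡ -7 ≡ 19 (mod 26).

19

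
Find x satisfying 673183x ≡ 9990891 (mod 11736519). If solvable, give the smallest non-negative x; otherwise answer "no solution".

4359513

First find gcd(673183, 11736519):
11736519 = 17·673183 + 292408
673183 = 2·292408 + 88367
292408 = 3·88367 + 27307
88367 = 3·27307 + 6446
27307 = 4·6446 + 1523
6446 = 4·1523 + 354
1523 = 4·354 + 107
354 = 3·107 + 33
107 = 3·33 + 8
33 = 4·8 + 1
8 = 8·1 + 0
gcd = 1, so a unique solution mod 11736519 exists.
Back-substitute for the Bézout coefficients:
1 = 33 − 4·8
1 = −4·107 + 13·33
1 = 13·354 − 43·107
1 = −43·1523 + 185·354
1 = 185·6446 − 783·1523
1 = −783·27307 + 3317·6446
1 = 3317·88367 − 10734·27307
1 = −10734·292408 + 35519·88367
1 = 35519·673183 − 81772·292408
1 = −81772·11736519 + 1425643·673183
So 673183·(1425643) ≡ 1 (mod 11736519), giving 673183⁻¹ ≡ 1425643.
x ≡ 673183⁻¹·9990891 ≡ 1425643·9990891 ≡ 4359513 (mod 11736519).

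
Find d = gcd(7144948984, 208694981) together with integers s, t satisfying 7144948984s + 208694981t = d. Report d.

1

Repeated division:
7144948984 = 34*208694981 + 49319630
208694981 = 4*49319630 + 11416461
49319630 = 4*11416461 + 3653786
11416461 = 3*3653786 + 455103
3653786 = 8*455103 + 12962
455103 = 35*12962 + 1433
12962 = 9*1433 + 65
1433 = 22*65 + 3
65 = 21*3 + 2
3 = 1*2 + 1
2 = 2*1 + 0
gcd(7144948984, 208694981) = 1.
Back-substituting:
1 = 3 − 2
1 = −65 + 22·3
1 = 22·1433 − 485·65
1 = −485·12962 + 4387·1433
1 = 4387·455103 − 154030·12962
1 = −154030·3653786 + 1236627·455103
1 = 1236627·11416461 − 3863911·3653786
1 = −3863911·49319630 + 16692271·11416461
1 = 16692271·208694981 − 70632995·49319630
1 = −70632995·7144948984 + 2418214101·208694981
So 1 = (-70632995)·7144948984 + (2418214101)·208694981.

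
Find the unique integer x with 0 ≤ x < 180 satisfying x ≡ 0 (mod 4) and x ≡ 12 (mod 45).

Write x = 0 + 4·k. Then 4·k ≡ 12 − 0 ≡ 12 (mod 45).
Need 4⁻¹ mod 45. Extended Euclid on (45, 4):
45 = 11*4 + 1
4 = 4*1 + 0
Back-substitute:
1 = 45 − 11·4
4⁻¹ ≡ 34 (mod 45), so k ≡ 34·12 ≡ 3 (mod 45).
x = 0 + 4·3 = 12.

12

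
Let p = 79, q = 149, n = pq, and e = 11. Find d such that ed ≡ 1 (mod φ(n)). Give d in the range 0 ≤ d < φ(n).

φ(n) = (p−1)(q−1) = 78·148 = 11544.
Need d with 11·d ≡ 1 (mod 11544). Apply the extended Euclidean algorithm:
11544 = 1049·11 + 5
11 = 2·5 + 1
5 = 5·1 + 0
Back-substitute:
1 = 11 − 2·5
1 = −2·11544 + 2099·11
So 11·2099 ≡ 1 (mod 11544), hence d = 2099.

2099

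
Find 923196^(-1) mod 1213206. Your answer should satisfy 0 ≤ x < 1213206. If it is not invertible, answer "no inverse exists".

no inverse exists

Euclidean algorithm on 1213206, 923196:
1213206 = 1·923196 + 290010
923196 = 3·290010 + 53166
290010 = 5·53166 + 24180
53166 = 2·24180 + 4806
24180 = 5·4806 + 150
4806 = 32·150 + 6
150 = 25·6 + 0
The gcd is 6, not 1, hence no inverse exists.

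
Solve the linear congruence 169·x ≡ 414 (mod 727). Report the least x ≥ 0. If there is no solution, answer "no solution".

First find gcd(169, 727):
727 = 4*169 + 51
169 = 3*51 + 16
51 = 3*16 + 3
16 = 5*3 + 1
3 = 3*1 + 0
gcd = 1, so a unique solution mod 727 exists.
Back-substitute for the Bézout coefficients:
1 = 16 − 5·3
1 = −5·51 + 16·16
1 = 16·169 − 53·51
1 = −53·727 + 228·169
So 169·(228) ≡ 1 (mod 727), giving 169⁻¹ ≡ 228.
x ≡ 169⁻¹·414 ≡ 228·414 ≡ 609 (mod 727).

609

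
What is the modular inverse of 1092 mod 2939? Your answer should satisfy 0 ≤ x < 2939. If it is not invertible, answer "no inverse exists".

Extended Euclidean algorithm:
2939 = 2×1092 + 755
1092 = 1×755 + 337
755 = 2×337 + 81
337 = 4×81 + 13
81 = 6×13 + 3
13 = 4×3 + 1
3 = 3×1 + 0
gcd = 1, so the inverse exists. Back-substitute:
1 = 13 − 4·3
1 = −4·81 + 25·13
1 = 25·337 − 104·81
1 = −104·755 + 233·337
1 = 233·1092 − 337·755
1 = −337·2939 + 907·1092
So 1092·907 ≡ 1 (mod 2939).

907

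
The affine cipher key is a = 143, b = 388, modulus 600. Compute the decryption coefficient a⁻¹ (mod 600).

407

Apply the Euclidean algorithm to 600 and 143:
600 = 4·143 + 28
143 = 5·28 + 3
28 = 9·3 + 1
3 = 3·1 + 0
Since gcd(143, 600) = 1, back-substitute to write 1 as a combination:
1 = 28 − 9·3
1 = −9·143 + 46·28
1 = 46·600 − 193·143
Hence 143⁻¹ ≡ -193 ≡ 407 (mod 600).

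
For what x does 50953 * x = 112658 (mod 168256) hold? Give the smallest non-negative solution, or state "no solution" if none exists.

157186

First find gcd(50953, 168256):
168256 = 3*50953 + 15397
50953 = 3*15397 + 4762
15397 = 3*4762 + 1111
4762 = 4*1111 + 318
1111 = 3*318 + 157
318 = 2*157 + 4
157 = 39*4 + 1
4 = 4*1 + 0
gcd = 1, so a unique solution mod 168256 exists.
Back-substitute for the Bézout coefficients:
1 = 157 − 39·4
1 = −39·318 + 79·157
1 = 79·1111 − 276·318
1 = −276·4762 + 1183·1111
1 = 1183·15397 − 3825·4762
1 = −3825·50953 + 12658·15397
1 = 12658·168256 − 41799·50953
So 50953·(-41799) ≡ 1 (mod 168256), giving 50953⁻¹ ≡ 126457.
x ≡ 50953⁻¹·112658 ≡ 126457·112658 ≡ 157186 (mod 168256).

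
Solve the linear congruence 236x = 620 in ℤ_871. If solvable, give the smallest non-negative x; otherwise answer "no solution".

First find gcd(236, 871):
871 = 3*236 + 163
236 = 1*163 + 73
163 = 2*73 + 17
73 = 4*17 + 5
17 = 3*5 + 2
5 = 2*2 + 1
2 = 2*1 + 0
gcd = 1, so a unique solution mod 871 exists.
Back-substitute for the Bézout coefficients:
1 = 5 − 2·2
1 = −2·17 + 7·5
1 = 7·73 − 30·17
1 = −30·163 + 67·73
1 = 67·236 − 97·163
1 = −97·871 + 358·236
So 236·(358) ≡ 1 (mod 871), giving 236⁻¹ ≡ 358.
x ≡ 236⁻¹·620 ≡ 358·620 ≡ 726 (mod 871).

726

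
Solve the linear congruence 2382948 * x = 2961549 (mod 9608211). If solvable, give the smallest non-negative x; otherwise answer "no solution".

152482

First find gcd(2382948, 9608211):
9608211 = 4·2382948 + 76419
2382948 = 31·76419 + 13959
76419 = 5·13959 + 6624
13959 = 2·6624 + 711
6624 = 9·711 + 225
711 = 3·225 + 36
225 = 6·36 + 9
36 = 4·9 + 0
gcd = 9 and 9 | 2961549, so solutions exist. Divide through by 9: 264772x ≡ 329061 (mod 1067579).
Now find 264772⁻¹ mod 1067579:
1067579 = 4·264772 + 8491
264772 = 31·8491 + 1551
8491 = 5·1551 + 736
1551 = 2·736 + 79
736 = 9·79 + 25
79 = 3·25 + 4
25 = 6·4 + 1
4 = 4·1 + 0
Back-substitute:
1 = 25 − 6·4
1 = −6·79 + 19·25
1 = 19·736 − 177·79
1 = −177·1551 + 373·736
1 = 373·8491 − 2042·1551
1 = −2042·264772 + 63675·8491
1 = 63675·1067579 − 256742·264772
So 264772·(-256742) ≡ 1 (mod 1067579), i.e. 264772⁻¹ ≡ 810837.
Then x ≡ 810837·329061 ≡ 152482 (mod 1067579); the smallest non-negative solution is x = 152482.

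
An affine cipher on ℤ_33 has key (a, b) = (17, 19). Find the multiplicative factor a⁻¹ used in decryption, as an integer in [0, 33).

2

gcd(33, 17) by repeated division:
33 = 1·17 + 16
17 = 1·16 + 1
16 = 16·1 + 0
gcd = 1, so the inverse exists. Back-substitute:
1 = 17 − 16
1 = −33 + 2·17
So 17·2 ≡ 1 (mod 33).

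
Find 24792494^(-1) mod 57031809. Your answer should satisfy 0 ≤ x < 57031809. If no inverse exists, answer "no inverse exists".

26606840

gcd(57031809, 24792494) by repeated division:
57031809 = 2·24792494 + 7446821
24792494 = 3·7446821 + 2452031
7446821 = 3·2452031 + 90728
2452031 = 27·90728 + 2375
90728 = 38·2375 + 478
2375 = 4·478 + 463
478 = 1·463 + 15
463 = 30·15 + 13
15 = 1·13 + 2
13 = 6·2 + 1
2 = 2·1 + 0
Since gcd(24792494, 57031809) = 1, back-substitute to write 1 as a combination:
1 = 13 − 6·2
1 = −6·15 + 7·13
1 = 7·463 − 216·15
1 = −216·478 + 223·463
1 = 223·2375 − 1108·478
1 = −1108·90728 + 42327·2375
1 = 42327·2452031 − 1143937·90728
1 = −1143937·7446821 + 3474138·2452031
1 = 3474138·24792494 − 11566351·7446821
1 = −11566351·57031809 + 26606840·24792494
So 24792494·26606840 ≡ 1 (mod 57031809).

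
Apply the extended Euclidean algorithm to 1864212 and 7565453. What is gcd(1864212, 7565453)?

7

Euclidean algorithm:
7565453 = 4×1864212 + 108605
1864212 = 17×108605 + 17927
108605 = 6×17927 + 1043
17927 = 17×1043 + 196
1043 = 5×196 + 63
196 = 3×63 + 7
63 = 9×7 + 0
gcd(1864212, 7565453) = 7.
Back-substituting:
7 = 196 − 3·63
7 = −3·1043 + 16·196
7 = 16·17927 − 275·1043
7 = −275·108605 + 1666·17927
7 = 1666·1864212 − 28597·108605
7 = −28597·7565453 + 116054·1864212
So 7 = (-28597)·7565453 + (116054)·1864212.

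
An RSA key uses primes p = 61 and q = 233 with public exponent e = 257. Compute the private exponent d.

φ(n) = (p−1)(q−1) = 60·232 = 13920.
Need d with 257·d ≡ 1 (mod 13920). Apply the extended Euclidean algorithm:
13920 = 54·257 + 42
257 = 6·42 + 5
42 = 8·5 + 2
5 = 2·2 + 1
2 = 2·1 + 0
Back-substitute:
1 = 5 − 2·2
1 = −2·42 + 17·5
1 = 17·257 − 104·42
1 = −104·13920 + 5633·257
So 257·5633 ≡ 1 (mod 13920), hence d = 5633.

5633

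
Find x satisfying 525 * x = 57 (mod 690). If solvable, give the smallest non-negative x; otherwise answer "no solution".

gcd(525, 690):
690 = 1*525 + 165
525 = 3*165 + 30
165 = 5*30 + 15
30 = 2*15 + 0
gcd = 15, but 15 ∤ 57, so the congruence has no solution.

no solution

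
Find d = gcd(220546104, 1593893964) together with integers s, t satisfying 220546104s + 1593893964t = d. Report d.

Repeated division:
1593893964 = 7·220546104 + 50071236
220546104 = 4·50071236 + 20261160
50071236 = 2·20261160 + 9548916
20261160 = 2·9548916 + 1163328
9548916 = 8·1163328 + 242292
1163328 = 4·242292 + 194160
242292 = 1·194160 + 48132
194160 = 4·48132 + 1632
48132 = 29·1632 + 804
1632 = 2·804 + 24
804 = 33·24 + 12
24 = 2·12 + 0
gcd(220546104, 1593893964) = 12.
Express as a combination:
12 = 804 − 33·24
12 = −33·1632 + 67·804
12 = 67·48132 − 1976·1632
12 = −1976·194160 + 7971·48132
12 = 7971·242292 − 9947·194160
12 = −9947·1163328 + 47759·242292
12 = 47759·9548916 − 392019·1163328
12 = −392019·20261160 + 831797·9548916
12 = 831797·50071236 − 2055613·20261160
12 = −2055613·220546104 + 9054249·50071236
12 = 9054249·1593893964 − 65435356·220546104
So 12 = (9054249)·1593893964 + (-65435356)·220546104.

12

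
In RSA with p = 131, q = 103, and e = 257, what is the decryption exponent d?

11093

φ(n) = (p−1)(q−1) = 130·102 = 13260.
Need d with 257·d ≡ 1 (mod 13260). Apply the extended Euclidean algorithm:
13260 = 51·257 + 153
257 = 1·153 + 104
153 = 1·104 + 49
104 = 2·49 + 6
49 = 8·6 + 1
6 = 6·1 + 0
Back-substitute:
1 = 49 − 8·6
1 = −8·104 + 17·49
1 = 17·153 − 25·104
1 = −25·257 + 42·153
1 = 42·13260 − 2167·257
So 257·(-2167) ≡ 1 (mod 13260), hence d ≡ -2167 ≡ 11093 (mod 13260).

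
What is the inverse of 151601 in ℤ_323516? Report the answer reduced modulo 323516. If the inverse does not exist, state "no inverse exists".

gcd(323516, 151601) by repeated division:
323516 = 2×151601 + 20314
151601 = 7×20314 + 9403
20314 = 2×9403 + 1508
9403 = 6×1508 + 355
1508 = 4×355 + 88
355 = 4×88 + 3
88 = 29×3 + 1
3 = 3×1 + 0
The gcd is 1. Working backward:
1 = 88 − 29·3
1 = −29·355 + 117·88
1 = 117·1508 − 497·355
1 = −497·9403 + 3099·1508
1 = 3099·20314 − 6695·9403
1 = −6695·151601 + 49964·20314
1 = 49964·323516 − 106623·151601
Thus 151601·(-106623) ≡ 1 (mod 323516); reducing, -106623 mod 323516 = 216893.

216893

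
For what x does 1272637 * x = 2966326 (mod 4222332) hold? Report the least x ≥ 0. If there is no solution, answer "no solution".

First find gcd(1272637, 4222332):
4222332 = 3×1272637 + 404421
1272637 = 3×404421 + 59374
404421 = 6×59374 + 48177
59374 = 1×48177 + 11197
48177 = 4×11197 + 3389
11197 = 3×3389 + 1030
3389 = 3×1030 + 299
1030 = 3×299 + 133
299 = 2×133 + 33
133 = 4×33 + 1
33 = 33×1 + 0
gcd = 1, so a unique solution mod 4222332 exists.
Back-substitute for the Bézout coefficients:
1 = 133 − 4·33
1 = −4·299 + 9·133
1 = 9·1030 − 31·299
1 = −31·3389 + 102·1030
1 = 102·11197 − 337·3389
1 = −337·48177 + 1450·11197
1 = 1450·59374 − 1787·48177
1 = −1787·404421 + 12172·59374
1 = 12172·1272637 − 38303·404421
1 = −38303·4222332 + 127081·1272637
So 1272637·(127081) ≡ 1 (mod 4222332), giving 1272637⁻¹ ≡ 127081.
x ≡ 1272637⁻¹·2966326 ≡ 127081·2966326 ≡ 2318110 (mod 4222332).

2318110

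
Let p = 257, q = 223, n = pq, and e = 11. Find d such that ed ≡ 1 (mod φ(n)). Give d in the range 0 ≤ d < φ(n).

φ(n) = (p−1)(q−1) = 256·222 = 56832.
Need d with 11·d ≡ 1 (mod 56832). Apply the extended Euclidean algorithm:
56832 = 5166·11 + 6
11 = 1·6 + 5
6 = 1·5 + 1
5 = 5·1 + 0
Back-substitute:
1 = 6 − 5
1 = −11 + 2·6
1 = 2·56832 − 10333·11
So 11·(-10333) ≡ 1 (mod 56832), hence d ≡ -10333 ≡ 46499 (mod 56832).

46499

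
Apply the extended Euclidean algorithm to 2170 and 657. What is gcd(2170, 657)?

1

Repeated division:
2170 = 3*657 + 199
657 = 3*199 + 60
199 = 3*60 + 19
60 = 3*19 + 3
19 = 6*3 + 1
3 = 3*1 + 0
gcd(2170, 657) = 1.
Express as a combination:
1 = 19 − 6·3
1 = −6·60 + 19·19
1 = 19·199 − 63·60
1 = −63·657 + 208·199
1 = 208·2170 − 687·657
So 1 = (208)·2170 + (-687)·657.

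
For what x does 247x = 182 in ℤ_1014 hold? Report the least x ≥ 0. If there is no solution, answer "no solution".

50

First find gcd(247, 1014):
1014 = 4*247 + 26
247 = 9*26 + 13
26 = 2*13 + 0
gcd = 13 and 13 | 182, so solutions exist. Divide through by 13: 19x ≡ 14 (mod 78).
Now find 19⁻¹ mod 78:
78 = 4·19 + 2
19 = 9·2 + 1
2 = 2·1 + 0
Back-substitute:
1 = 19 − 9·2
1 = −9·78 + 37·19
So 19⁻¹ ≡ 37 (mod 78).
Then x ≡ 37·14 ≡ 50 (mod 78); the smallest non-negative solution is x = 50.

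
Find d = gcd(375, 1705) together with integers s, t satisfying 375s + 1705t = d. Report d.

Euclidean algorithm:
1705 = 4*375 + 205
375 = 1*205 + 170
205 = 1*170 + 35
170 = 4*35 + 30
35 = 1*30 + 5
30 = 6*5 + 0
gcd(375, 1705) = 5.
Back-substituting:
5 = 35 − 30
5 = −170 + 5·35
5 = 5·205 − 6·170
5 = −6·375 + 11·205
5 = 11·1705 − 50·375
So 5 = (11)·1705 + (-50)·375.

5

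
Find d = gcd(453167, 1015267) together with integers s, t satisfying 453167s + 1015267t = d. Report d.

Apply Euclid's algorithm to 1015267 and 453167:
1015267 = 2·453167 + 108933
453167 = 4·108933 + 17435
108933 = 6·17435 + 4323
17435 = 4·4323 + 143
4323 = 30·143 + 33
143 = 4·33 + 11
33 = 3·11 + 0
gcd(453167, 1015267) = 11.
Express as a combination:
11 = 143 − 4·33
11 = −4·4323 + 121·143
11 = 121·17435 − 488·4323
11 = −488·108933 + 3049·17435
11 = 3049·453167 − 12684·108933
11 = −12684·1015267 + 28417·453167
So 11 = (-12684)·1015267 + (28417)·453167.

11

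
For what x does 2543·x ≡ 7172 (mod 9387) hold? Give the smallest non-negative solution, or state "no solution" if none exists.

First find gcd(2543, 9387):
9387 = 3×2543 + 1758
2543 = 1×1758 + 785
1758 = 2×785 + 188
785 = 4×188 + 33
188 = 5×33 + 23
33 = 1×23 + 10
23 = 2×10 + 3
10 = 3×3 + 1
3 = 3×1 + 0
gcd = 1, so a unique solution mod 9387 exists.
Back-substitute for the Bézout coefficients:
1 = 10 − 3·3
1 = −3·23 + 7·10
1 = 7·33 − 10·23
1 = −10·188 + 57·33
1 = 57·785 − 238·188
1 = −238·1758 + 533·785
1 = 533·2543 − 771·1758
1 = −771·9387 + 2846·2543
So 2543·(2846) ≡ 1 (mod 9387), giving 2543⁻¹ ≡ 2846.
x ≡ 2543⁻¹·7172 ≡ 2846·7172 ≡ 4174 (mod 9387).

4174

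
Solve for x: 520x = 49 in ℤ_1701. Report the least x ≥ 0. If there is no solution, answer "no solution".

First find gcd(520, 1701):
1701 = 3·520 + 141
520 = 3·141 + 97
141 = 1·97 + 44
97 = 2·44 + 9
44 = 4·9 + 8
9 = 1·8 + 1
8 = 8·1 + 0
gcd = 1, so a unique solution mod 1701 exists.
Back-substitute for the Bézout coefficients:
1 = 9 − 8
1 = −44 + 5·9
1 = 5·97 − 11·44
1 = −11·141 + 16·97
1 = 16·520 − 59·141
1 = −59·1701 + 193·520
So 520·(193) ≡ 1 (mod 1701), giving 520⁻¹ ≡ 193.
x ≡ 520⁻¹·49 ≡ 193·49 ≡ 952 (mod 1701).

952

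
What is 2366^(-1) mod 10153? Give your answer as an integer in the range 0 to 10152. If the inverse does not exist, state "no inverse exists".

Compute gcd(2366, 10153):
10153 = 4×2366 + 689
2366 = 3×689 + 299
689 = 2×299 + 91
299 = 3×91 + 26
91 = 3×26 + 13
26 = 2×13 + 0
The gcd is 13, not 1, hence no inverse exists.

no inverse exists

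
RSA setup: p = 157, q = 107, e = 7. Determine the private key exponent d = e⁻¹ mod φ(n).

7087

φ(n) = (p−1)(q−1) = 156·106 = 16536.
Need d with 7·d ≡ 1 (mod 16536). Apply the extended Euclidean algorithm:
16536 = 2362·7 + 2
7 = 3·2 + 1
2 = 2·1 + 0
Back-substitute:
1 = 7 − 3·2
1 = −3·16536 + 7087·7
So 7·7087 ≡ 1 (mod 16536), hence d = 7087.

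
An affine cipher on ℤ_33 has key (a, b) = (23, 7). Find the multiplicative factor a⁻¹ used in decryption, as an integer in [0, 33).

23

gcd(33, 23) by repeated division:
33 = 1×23 + 10
23 = 2×10 + 3
10 = 3×3 + 1
3 = 3×1 + 0
The gcd is 1. Working backward:
1 = 10 − 3·3
1 = −3·23 + 7·10
1 = 7·33 − 10·23
Thus 23·(-10) ≡ 1 (mod 33); reducing, -10 mod 33 = 23.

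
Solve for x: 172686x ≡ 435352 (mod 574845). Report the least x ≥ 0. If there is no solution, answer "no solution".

gcd(172686, 574845):
574845 = 3*172686 + 56787
172686 = 3*56787 + 2325
56787 = 24*2325 + 987
2325 = 2*987 + 351
987 = 2*351 + 285
351 = 1*285 + 66
285 = 4*66 + 21
66 = 3*21 + 3
21 = 7*3 + 0
gcd = 3, but 3 ∤ 435352, so the congruence has no solution.

no solution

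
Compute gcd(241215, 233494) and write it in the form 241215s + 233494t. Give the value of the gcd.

Euclidean algorithm:
241215 = 1*233494 + 7721
233494 = 30*7721 + 1864
7721 = 4*1864 + 265
1864 = 7*265 + 9
265 = 29*9 + 4
9 = 2*4 + 1
4 = 4*1 + 0
gcd(241215, 233494) = 1.
Working backward:
1 = 9 − 2·4
1 = −2·265 + 59·9
1 = 59·1864 − 415·265
1 = −415·7721 + 1719·1864
1 = 1719·233494 − 51985·7721
1 = −51985·241215 + 53704·233494
So 1 = (-51985)·241215 + (53704)·233494.

1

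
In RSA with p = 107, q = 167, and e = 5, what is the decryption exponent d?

φ(n) = (p−1)(q−1) = 106·166 = 17596.
Need d with 5·d ≡ 1 (mod 17596). Apply the extended Euclidean algorithm:
17596 = 3519*5 + 1
5 = 5*1 + 0
Back-substitute:
1 = 17596 − 3519·5
So 5·(-3519) ≡ 1 (mod 17596), hence d ≡ -3519 ≡ 14077 (mod 17596).

14077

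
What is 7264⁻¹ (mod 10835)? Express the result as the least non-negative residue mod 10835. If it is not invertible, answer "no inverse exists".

Apply the Euclidean algorithm to 10835 and 7264:
10835 = 1*7264 + 3571
7264 = 2*3571 + 122
3571 = 29*122 + 33
122 = 3*33 + 23
33 = 1*23 + 10
23 = 2*10 + 3
10 = 3*3 + 1
3 = 3*1 + 0
gcd = 1, so the inverse exists. Back-substitute:
1 = 10 − 3·3
1 = −3·23 + 7·10
1 = 7·33 − 10·23
1 = −10·122 + 37·33
1 = 37·3571 − 1083·122
1 = −1083·7264 + 2203·3571
1 = 2203·10835 − 3286·7264
So 7264·(-3286) ≡ 1 (mod 10835), and -3286 ≡ 7549 (mod 10835).

7549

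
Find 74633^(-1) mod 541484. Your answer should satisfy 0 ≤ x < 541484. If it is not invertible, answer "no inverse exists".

Apply the Euclidean algorithm to 541484 and 74633:
541484 = 7×74633 + 19053
74633 = 3×19053 + 17474
19053 = 1×17474 + 1579
17474 = 11×1579 + 105
1579 = 15×105 + 4
105 = 26×4 + 1
4 = 4×1 + 0
gcd = 1, so the inverse exists. Back-substitute:
1 = 105 − 26·4
1 = −26·1579 + 391·105
1 = 391·17474 − 4327·1579
1 = −4327·19053 + 4718·17474
1 = 4718·74633 − 18481·19053
1 = −18481·541484 + 134085·74633
So 74633·134085 ≡ 1 (mod 541484).

134085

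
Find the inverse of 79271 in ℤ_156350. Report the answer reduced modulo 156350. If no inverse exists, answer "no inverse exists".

Extended Euclidean algorithm:
156350 = 1*79271 + 77079
79271 = 1*77079 + 2192
77079 = 35*2192 + 359
2192 = 6*359 + 38
359 = 9*38 + 17
38 = 2*17 + 4
17 = 4*4 + 1
4 = 4*1 + 0
Since gcd(79271, 156350) = 1, back-substitute to write 1 as a combination:
1 = 17 − 4·4
1 = −4·38 + 9·17
1 = 9·359 − 85·38
1 = −85·2192 + 519·359
1 = 519·77079 − 18250·2192
1 = −18250·79271 + 18769·77079
1 = 18769·156350 − 37019·79271
So 79271·(-37019) ≡ 1 (mod 156350), and -37019 ≡ 119331 (mod 156350).

119331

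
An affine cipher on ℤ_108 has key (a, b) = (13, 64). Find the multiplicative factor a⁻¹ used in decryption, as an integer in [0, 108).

gcd(108, 13) by repeated division:
108 = 8×13 + 4
13 = 3×4 + 1
4 = 4×1 + 0
The gcd is 1. Working backward:
1 = 13 − 3·4
1 = −3·108 + 25·13
So 13·25 ≡ 1 (mod 108).

25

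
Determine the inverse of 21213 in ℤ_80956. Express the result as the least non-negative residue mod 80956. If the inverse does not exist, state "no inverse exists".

Apply the Euclidean algorithm to 80956 and 21213:
80956 = 3×21213 + 17317
21213 = 1×17317 + 3896
17317 = 4×3896 + 1733
3896 = 2×1733 + 430
1733 = 4×430 + 13
430 = 33×13 + 1
13 = 13×1 + 0
Since gcd(21213, 80956) = 1, back-substitute to write 1 as a combination:
1 = 430 − 33·13
1 = −33·1733 + 133·430
1 = 133·3896 − 299·1733
1 = −299·17317 + 1329·3896
1 = 1329·21213 − 1628·17317
1 = −1628·80956 + 6213·21213
So 21213·6213 ≡ 1 (mod 80956).

6213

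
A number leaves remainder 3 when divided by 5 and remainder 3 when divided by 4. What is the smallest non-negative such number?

3

Write x = 3 + 5·k. Then 5·k ≡ 3 − 3 ≡ 0 (mod 4).
Need 5⁻¹ mod 4. Extended Euclid on (4, 1):
4 = 4*1 + 0
5⁻¹ ≡ 1 (mod 4), so k ≡ 1·0 ≡ 0 (mod 4).
x = 3 + 5·0 = 3.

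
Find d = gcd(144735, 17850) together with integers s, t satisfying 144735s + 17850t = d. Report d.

Euclidean algorithm:
144735 = 8*17850 + 1935
17850 = 9*1935 + 435
1935 = 4*435 + 195
435 = 2*195 + 45
195 = 4*45 + 15
45 = 3*15 + 0
gcd(144735, 17850) = 15.
Express as a combination:
15 = 195 − 4·45
15 = −4·435 + 9·195
15 = 9·1935 − 40·435
15 = −40·17850 + 369·1935
15 = 369·144735 − 2992·17850
So 15 = (369)·144735 + (-2992)·17850.

15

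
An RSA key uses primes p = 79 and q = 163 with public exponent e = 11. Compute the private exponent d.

φ(n) = (p−1)(q−1) = 78·162 = 12636.
Need d with 11·d ≡ 1 (mod 12636). Apply the extended Euclidean algorithm:
12636 = 1148*11 + 8
11 = 1*8 + 3
8 = 2*3 + 2
3 = 1*2 + 1
2 = 2*1 + 0
Back-substitute:
1 = 3 − 2
1 = −8 + 3·3
1 = 3·11 − 4·8
1 = −4·12636 + 4595·11
So 11·4595 ≡ 1 (mod 12636), hence d = 4595.

4595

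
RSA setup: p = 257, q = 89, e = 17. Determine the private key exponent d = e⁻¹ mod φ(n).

φ(n) = (p−1)(q−1) = 256·88 = 22528.
Need d with 17·d ≡ 1 (mod 22528). Apply the extended Euclidean algorithm:
22528 = 1325×17 + 3
17 = 5×3 + 2
3 = 1×2 + 1
2 = 2×1 + 0
Back-substitute:
1 = 3 − 2
1 = −17 + 6·3
1 = 6·22528 − 7951·17
So 17·(-7951) ≡ 1 (mod 22528), hence d ≡ -7951 ≡ 14577 (mod 22528).

14577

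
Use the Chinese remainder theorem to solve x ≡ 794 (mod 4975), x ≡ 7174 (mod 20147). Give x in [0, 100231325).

59138619

Write x = 794 + 4975·k. Then 4975·k ≡ 7174 − 794 ≡ 6380 (mod 20147).
Need 4975⁻¹ mod 20147. Extended Euclid on (20147, 4975):
20147 = 4*4975 + 247
4975 = 20*247 + 35
247 = 7*35 + 2
35 = 17*2 + 1
2 = 2*1 + 0
Back-substitute:
1 = 35 − 17·2
1 = −17·247 + 120·35
1 = 120·4975 − 2417·247
1 = −2417·20147 + 9788·4975
4975⁻¹ ≡ 9788 (mod 20147), so k ≡ 9788·6380 ≡ 11887 (mod 20147).
x = 794 + 4975·11887 = 59138619.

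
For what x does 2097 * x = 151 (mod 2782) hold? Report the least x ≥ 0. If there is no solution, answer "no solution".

743

First find gcd(2097, 2782):
2782 = 1·2097 + 685
2097 = 3·685 + 42
685 = 16·42 + 13
42 = 3·13 + 3
13 = 4·3 + 1
3 = 3·1 + 0
gcd = 1, so a unique solution mod 2782 exists.
Back-substitute for the Bézout coefficients:
1 = 13 − 4·3
1 = −4·42 + 13·13
1 = 13·685 − 212·42
1 = −212·2097 + 649·685
1 = 649·2782 − 861·2097
So 2097·(-861) ≡ 1 (mod 2782), giving 2097⁻¹ ≡ 1921.
x ≡ 2097⁻¹·151 ≡ 1921·151 ≡ 743 (mod 2782).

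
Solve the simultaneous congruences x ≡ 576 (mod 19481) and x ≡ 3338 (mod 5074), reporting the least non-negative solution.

Write x = 576 + 19481·k. Then 19481·k ≡ 3338 − 576 ≡ 2762 (mod 5074).
Need 19481⁻¹ mod 5074. Extended Euclid on (5074, 4259):
5074 = 1*4259 + 815
4259 = 5*815 + 184
815 = 4*184 + 79
184 = 2*79 + 26
79 = 3*26 + 1
26 = 26*1 + 0
Back-substitute:
1 = 79 − 3·26
1 = −3·184 + 7·79
1 = 7·815 − 31·184
1 = −31·4259 + 162·815
1 = 162·5074 − 193·4259
19481⁻¹ ≡ 4881 (mod 5074), so k ≡ 4881·2762 ≡ 4778 (mod 5074).
x = 576 + 19481·4778 = 93080794.

93080794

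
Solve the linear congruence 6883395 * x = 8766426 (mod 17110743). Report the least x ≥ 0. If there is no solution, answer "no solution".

3937317

First find gcd(6883395, 17110743):
17110743 = 2·6883395 + 3343953
6883395 = 2·3343953 + 195489
3343953 = 17·195489 + 20640
195489 = 9·20640 + 9729
20640 = 2·9729 + 1182
9729 = 8·1182 + 273
1182 = 4·273 + 90
273 = 3·90 + 3
90 = 30·3 + 0
gcd = 3 and 3 | 8766426, so solutions exist. Divide through by 3: 2294465x ≡ 2922142 (mod 5703581).
Now find 2294465⁻¹ mod 5703581:
5703581 = 2×2294465 + 1114651
2294465 = 2×1114651 + 65163
1114651 = 17×65163 + 6880
65163 = 9×6880 + 3243
6880 = 2×3243 + 394
3243 = 8×394 + 91
394 = 4×91 + 30
91 = 3×30 + 1
30 = 30×1 + 0
Back-substitute:
1 = 91 − 3·30
1 = −3·394 + 13·91
1 = 13·3243 − 107·394
1 = −107·6880 + 227·3243
1 = 227·65163 − 2150·6880
1 = −2150·1114651 + 36777·65163
1 = 36777·2294465 − 75704·1114651
1 = −75704·5703581 + 188185·2294465
So 2294465⁻¹ ≡ 188185 (mod 5703581).
Then x ≡ 188185·2922142 ≡ 3937317 (mod 5703581); the smallest non-negative solution is x = 3937317.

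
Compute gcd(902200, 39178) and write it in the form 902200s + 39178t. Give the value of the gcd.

Euclidean algorithm:
902200 = 23·39178 + 1106
39178 = 35·1106 + 468
1106 = 2·468 + 170
468 = 2·170 + 128
170 = 1·128 + 42
128 = 3·42 + 2
42 = 21·2 + 0
gcd(902200, 39178) = 2.
Express as a combination:
2 = 128 − 3·42
2 = −3·170 + 4·128
2 = 4·468 − 11·170
2 = −11·1106 + 26·468
2 = 26·39178 − 921·1106
2 = −921·902200 + 21209·39178
So 2 = (-921)·902200 + (21209)·39178.

2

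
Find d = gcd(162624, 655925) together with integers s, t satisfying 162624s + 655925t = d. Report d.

1

Repeated division:
655925 = 4*162624 + 5429
162624 = 29*5429 + 5183
5429 = 1*5183 + 246
5183 = 21*246 + 17
246 = 14*17 + 8
17 = 2*8 + 1
8 = 8*1 + 0
gcd(162624, 655925) = 1.
Express as a combination:
1 = 17 − 2·8
1 = −2·246 + 29·17
1 = 29·5183 − 611·246
1 = −611·5429 + 640·5183
1 = 640·162624 − 19171·5429
1 = −19171·655925 + 77324·162624
So 1 = (-19171)·655925 + (77324)·162624.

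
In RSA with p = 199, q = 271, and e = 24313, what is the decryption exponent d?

φ(n) = (p−1)(q−1) = 198·270 = 53460.
Need d with 24313·d ≡ 1 (mod 53460). Apply the extended Euclidean algorithm:
53460 = 2·24313 + 4834
24313 = 5·4834 + 143
4834 = 33·143 + 115
143 = 1·115 + 28
115 = 4·28 + 3
28 = 9·3 + 1
3 = 3·1 + 0
Back-substitute:
1 = 28 − 9·3
1 = −9·115 + 37·28
1 = 37·143 − 46·115
1 = −46·4834 + 1555·143
1 = 1555·24313 − 7821·4834
1 = −7821·53460 + 17197·24313
So 24313·17197 ≡ 1 (mod 53460), hence d = 17197.

17197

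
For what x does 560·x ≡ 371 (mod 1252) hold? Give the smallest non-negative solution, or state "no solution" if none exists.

no solution

gcd(560, 1252):
1252 = 2×560 + 132
560 = 4×132 + 32
132 = 4×32 + 4
32 = 8×4 + 0
gcd = 4, but 4 ∤ 371, so the congruence has no solution.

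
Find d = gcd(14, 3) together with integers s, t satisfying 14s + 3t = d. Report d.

1

Repeated division:
14 = 4·3 + 2
3 = 1·2 + 1
2 = 2·1 + 0
gcd(14, 3) = 1.
Back-substituting:
1 = 3 − 2
1 = −14 + 5·3
So 1 = (-1)·14 + (5)·3.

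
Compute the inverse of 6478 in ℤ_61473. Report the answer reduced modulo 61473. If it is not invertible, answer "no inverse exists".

Extended Euclidean algorithm:
61473 = 9×6478 + 3171
6478 = 2×3171 + 136
3171 = 23×136 + 43
136 = 3×43 + 7
43 = 6×7 + 1
7 = 7×1 + 0
Since gcd(6478, 61473) = 1, back-substitute to write 1 as a combination:
1 = 43 − 6·7
1 = −6·136 + 19·43
1 = 19·3171 − 443·136
1 = −443·6478 + 905·3171
1 = 905·61473 − 8588·6478
Thus 6478·(-8588) ≡ 1 (mod 61473); reducing, -8588 mod 61473 = 52885.

52885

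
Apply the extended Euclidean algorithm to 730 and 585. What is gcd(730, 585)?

Repeated division:
730 = 1*585 + 145
585 = 4*145 + 5
145 = 29*5 + 0
gcd(730, 585) = 5.
Express as a combination:
5 = 585 − 4·145
5 = −4·730 + 5·585
So 5 = (-4)·730 + (5)·585.

5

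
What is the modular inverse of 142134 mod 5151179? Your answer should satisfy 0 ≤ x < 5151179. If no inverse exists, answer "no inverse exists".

Extended Euclidean algorithm:
5151179 = 36*142134 + 34355
142134 = 4*34355 + 4714
34355 = 7*4714 + 1357
4714 = 3*1357 + 643
1357 = 2*643 + 71
643 = 9*71 + 4
71 = 17*4 + 3
4 = 1*3 + 1
3 = 3*1 + 0
gcd = 1, so the inverse exists. Back-substitute:
1 = 4 − 3
1 = −71 + 18·4
1 = 18·643 − 163·71
1 = −163·1357 + 344·643
1 = 344·4714 − 1195·1357
1 = −1195·34355 + 8709·4714
1 = 8709·142134 − 36031·34355
1 = −36031·5151179 + 1305825·142134
So 142134·1305825 ≡ 1 (mod 5151179).

1305825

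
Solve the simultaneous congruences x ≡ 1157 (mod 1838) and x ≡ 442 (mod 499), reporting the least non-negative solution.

26889

Write x = 1157 + 1838·k. Then 1838·k ≡ 442 − 1157 ≡ 283 (mod 499).
Need 1838⁻¹ mod 499. Extended Euclid on (499, 341):
499 = 1·341 + 158
341 = 2·158 + 25
158 = 6·25 + 8
25 = 3·8 + 1
8 = 8·1 + 0
Back-substitute:
1 = 25 − 3·8
1 = −3·158 + 19·25
1 = 19·341 − 41·158
1 = −41·499 + 60·341
1838⁻¹ ≡ 60 (mod 499), so k ≡ 60·283 ≡ 14 (mod 499).
x = 1157 + 1838·14 = 26889.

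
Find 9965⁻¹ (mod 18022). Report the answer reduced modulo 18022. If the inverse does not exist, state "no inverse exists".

1993

gcd(18022, 9965) by repeated division:
18022 = 1*9965 + 8057
9965 = 1*8057 + 1908
8057 = 4*1908 + 425
1908 = 4*425 + 208
425 = 2*208 + 9
208 = 23*9 + 1
9 = 9*1 + 0
Since gcd(9965, 18022) = 1, back-substitute to write 1 as a combination:
1 = 208 − 23·9
1 = −23·425 + 47·208
1 = 47·1908 − 211·425
1 = −211·8057 + 891·1908
1 = 891·9965 − 1102·8057
1 = −1102·18022 + 1993·9965
So 9965·1993 ≡ 1 (mod 18022).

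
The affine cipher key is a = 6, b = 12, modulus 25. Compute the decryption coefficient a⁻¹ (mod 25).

Apply the Euclidean algorithm to 25 and 6:
25 = 4*6 + 1
6 = 6*1 + 0
Since gcd(6, 25) = 1, back-substitute to write 1 as a combination:
1 = 25 − 4·6
So 6·(-4) ≡ 1 (mod 25), and -4 ≡ 21 (mod 25).

21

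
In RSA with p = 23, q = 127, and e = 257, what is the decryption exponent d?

2621

φ(n) = (p−1)(q−1) = 22·126 = 2772.
Need d with 257·d ≡ 1 (mod 2772). Apply the extended Euclidean algorithm:
2772 = 10×257 + 202
257 = 1×202 + 55
202 = 3×55 + 37
55 = 1×37 + 18
37 = 2×18 + 1
18 = 18×1 + 0
Back-substitute:
1 = 37 − 2·18
1 = −2·55 + 3·37
1 = 3·202 − 11·55
1 = −11·257 + 14·202
1 = 14·2772 − 151·257
So 257·(-151) ≡ 1 (mod 2772), hence d ≡ -151 ≡ 2621 (mod 2772).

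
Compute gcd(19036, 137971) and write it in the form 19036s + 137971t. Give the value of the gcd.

1

Apply Euclid's algorithm to 137971 and 19036:
137971 = 7×19036 + 4719
19036 = 4×4719 + 160
4719 = 29×160 + 79
160 = 2×79 + 2
79 = 39×2 + 1
2 = 2×1 + 0
gcd(19036, 137971) = 1.
Working backward:
1 = 79 − 39·2
1 = −39·160 + 79·79
1 = 79·4719 − 2330·160
1 = −2330·19036 + 9399·4719
1 = 9399·137971 − 68123·19036
So 1 = (9399)·137971 + (-68123)·19036.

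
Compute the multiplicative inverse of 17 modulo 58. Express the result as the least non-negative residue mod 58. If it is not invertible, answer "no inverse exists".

41

Extended Euclidean algorithm:
58 = 3×17 + 7
17 = 2×7 + 3
7 = 2×3 + 1
3 = 3×1 + 0
The gcd is 1. Working backward:
1 = 7 − 2·3
1 = −2·17 + 5·7
1 = 5·58 − 17·17
Hence 17⁻¹ ≡ -17 ≡ 41 (mod 58).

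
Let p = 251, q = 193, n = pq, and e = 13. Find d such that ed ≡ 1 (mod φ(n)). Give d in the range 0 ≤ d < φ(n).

11077

φ(n) = (p−1)(q−1) = 250·192 = 48000.
Need d with 13·d ≡ 1 (mod 48000). Apply the extended Euclidean algorithm:
48000 = 3692*13 + 4
13 = 3*4 + 1
4 = 4*1 + 0
Back-substitute:
1 = 13 − 3·4
1 = −3·48000 + 11077·13
So 13·11077 ≡ 1 (mod 48000), hence d = 11077.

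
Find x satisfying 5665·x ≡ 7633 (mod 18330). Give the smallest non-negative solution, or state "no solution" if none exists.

no solution

gcd(5665, 18330):
18330 = 3*5665 + 1335
5665 = 4*1335 + 325
1335 = 4*325 + 35
325 = 9*35 + 10
35 = 3*10 + 5
10 = 2*5 + 0
gcd = 5, but 5 ∤ 7633, so the congruence has no solution.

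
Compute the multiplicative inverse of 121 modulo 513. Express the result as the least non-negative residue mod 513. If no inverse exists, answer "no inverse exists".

Run Euclid on (513, 121):
513 = 4*121 + 29
121 = 4*29 + 5
29 = 5*5 + 4
5 = 1*4 + 1
4 = 4*1 + 0
Since gcd(121, 513) = 1, back-substitute to write 1 as a combination:
1 = 5 − 4
1 = −29 + 6·5
1 = 6·121 − 25·29
1 = −25·513 + 106·121
So 121·106 ≡ 1 (mod 513).

106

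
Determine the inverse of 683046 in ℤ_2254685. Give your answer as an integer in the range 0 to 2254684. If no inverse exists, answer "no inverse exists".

Apply the Euclidean algorithm to 2254685 and 683046:
2254685 = 3·683046 + 205547
683046 = 3·205547 + 66405
205547 = 3·66405 + 6332
66405 = 10·6332 + 3085
6332 = 2·3085 + 162
3085 = 19·162 + 7
162 = 23·7 + 1
7 = 7·1 + 0
The gcd is 1. Working backward:
1 = 162 − 23·7
1 = −23·3085 + 438·162
1 = 438·6332 − 899·3085
1 = −899·66405 + 9428·6332
1 = 9428·205547 − 29183·66405
1 = −29183·683046 + 96977·205547
1 = 96977·2254685 − 320114·683046
Hence 683046⁻¹ ≡ -320114 ≡ 1934571 (mod 2254685).

1934571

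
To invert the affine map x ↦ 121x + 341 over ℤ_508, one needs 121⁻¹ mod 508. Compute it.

21

gcd(508, 121) by repeated division:
508 = 4·121 + 24
121 = 5·24 + 1
24 = 24·1 + 0
Since gcd(121, 508) = 1, back-substitute to write 1 as a combination:
1 = 121 − 5·24
1 = −5·508 + 21·121
So 121·21 ≡ 1 (mod 508).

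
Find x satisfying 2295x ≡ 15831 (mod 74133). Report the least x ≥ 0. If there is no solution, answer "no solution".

3334

First find gcd(2295, 74133):
74133 = 32*2295 + 693
2295 = 3*693 + 216
693 = 3*216 + 45
216 = 4*45 + 36
45 = 1*36 + 9
36 = 4*9 + 0
gcd = 9 and 9 | 15831, so solutions exist. Divide through by 9: 255x ≡ 1759 (mod 8237).
Now find 255⁻¹ mod 8237:
8237 = 32×255 + 77
255 = 3×77 + 24
77 = 3×24 + 5
24 = 4×5 + 4
5 = 1×4 + 1
4 = 4×1 + 0
Back-substitute:
1 = 5 − 4
1 = −24 + 5·5
1 = 5·77 − 16·24
1 = −16·255 + 53·77
1 = 53·8237 − 1712·255
So 255·(-1712) ≡ 1 (mod 8237), i.e. 255⁻¹ ≡ 6525.
Then x ≡ 6525·1759 ≡ 3334 (mod 8237); the smallest non-negative solution is x = 3334.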